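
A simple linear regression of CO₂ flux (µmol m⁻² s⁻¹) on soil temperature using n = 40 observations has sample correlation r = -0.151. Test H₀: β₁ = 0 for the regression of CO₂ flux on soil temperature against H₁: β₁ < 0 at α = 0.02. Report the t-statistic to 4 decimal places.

t = -0.9416

t = r·√(n − 2)/√(1 − r²) = -0.151·√38/√0.977199 = -0.9416.
df = n − 2 = 38.
One-sided p ≈ 0.1762, which is ≥ 0.02, so fail to reject H₀.
The data do not give significant evidence of a linear association between soil temperature and CO₂ flux.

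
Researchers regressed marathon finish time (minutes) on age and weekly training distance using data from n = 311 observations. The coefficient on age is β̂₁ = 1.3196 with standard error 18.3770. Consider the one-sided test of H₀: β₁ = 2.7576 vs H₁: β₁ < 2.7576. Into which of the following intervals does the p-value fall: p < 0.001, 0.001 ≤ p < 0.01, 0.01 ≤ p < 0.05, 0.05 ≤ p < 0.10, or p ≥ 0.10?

t = (1.3196 − 2.7576) / 18.3770 = -0.078.
df = n − k − 1 = 311 − 2 − 1 = 308.
One-sided p = P(T_{308} < t) ≈ 0.4688.
So p ≥ 0.10.

p ≥ 0.10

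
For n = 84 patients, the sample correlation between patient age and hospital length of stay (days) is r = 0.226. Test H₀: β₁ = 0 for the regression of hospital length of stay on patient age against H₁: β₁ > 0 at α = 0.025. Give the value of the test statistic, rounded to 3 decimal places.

t = 2.101

t = r·√(n − 2)/√(1 − r²) = 0.226·√82/√0.948924 = 2.101.
df = n − 2 = 82.
One-sided p ≈ 0.0194, which is < 0.025, so reject H₀.
There is evidence of a linear association between patient age and hospital length of stay.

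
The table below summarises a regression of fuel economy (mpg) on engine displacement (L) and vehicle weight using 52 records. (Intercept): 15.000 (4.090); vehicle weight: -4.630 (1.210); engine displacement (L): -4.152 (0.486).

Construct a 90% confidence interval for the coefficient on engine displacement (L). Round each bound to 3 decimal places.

(-4.967, -3.337)

Read off: b = -4.152, SE = 0.486 for engine displacement (L).
df = n − k − 1 = 52 − 2 − 1 = 49.
t* = t_{0.05, 49} = 1.676551.
Margin = t* × SE = 1.676551 × 0.486 = 0.81480.
CI: -4.152 ± 0.81480 → (-4.967, -3.337).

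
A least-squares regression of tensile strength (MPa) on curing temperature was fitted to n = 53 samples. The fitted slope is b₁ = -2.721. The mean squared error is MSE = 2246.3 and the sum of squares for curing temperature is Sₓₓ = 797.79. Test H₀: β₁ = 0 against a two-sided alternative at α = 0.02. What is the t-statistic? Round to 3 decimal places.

t = -1.622

SE(b₁) = √(MSE/Sₓₓ) = √(2246.3/797.79) = 1.67799.
t = -2.721 / 1.67799 = -1.622.
df = n − 2 = 51.
Two-sided p ≈ 0.1111, which is ≥ 0.02, so fail to reject H₀.
The data do not give significant evidence of an association between curing temperature and tensile strength.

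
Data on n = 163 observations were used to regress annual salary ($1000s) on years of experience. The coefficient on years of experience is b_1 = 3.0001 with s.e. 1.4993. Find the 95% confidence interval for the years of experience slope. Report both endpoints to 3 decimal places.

(0.039, 5.961)

df = n − 2 = 163 − 2 = 161.
t* = t_{0.025, 161} = 1.974808.
Margin = t* × SE = 1.974808 × 1.4993 = 2.96083.
CI: 3.0001 ± 2.96083 → (0.039, 5.961).
With 95% confidence, each one-unit increase in years of experience is associated with a change of between 0.039 and 5.961 $1000s in annual salary.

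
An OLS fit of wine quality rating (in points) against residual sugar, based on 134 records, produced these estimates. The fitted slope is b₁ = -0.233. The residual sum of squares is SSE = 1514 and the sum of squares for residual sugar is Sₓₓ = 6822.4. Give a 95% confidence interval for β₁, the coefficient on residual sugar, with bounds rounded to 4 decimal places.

(-0.3141, -0.1519)

MSE = SSE/(n − 2) = 1514/132 = 11.4697.
SE(b₁) = √(MSE/Sₓₓ) = √(11.4697/6822.4) = 0.0410022.
df = n − 2 = 132.
t* = t_{0.025, 132} = 1.978099.
Margin = t* × SE = 1.978099 × 0.0410022 = 0.081106.
CI: -0.233 ± 0.081106 → (-0.3141, -0.1519).
With 95% confidence, each one-unit increase in residual sugar is associated with a change of between -0.3141 and -0.1519 points in wine quality rating.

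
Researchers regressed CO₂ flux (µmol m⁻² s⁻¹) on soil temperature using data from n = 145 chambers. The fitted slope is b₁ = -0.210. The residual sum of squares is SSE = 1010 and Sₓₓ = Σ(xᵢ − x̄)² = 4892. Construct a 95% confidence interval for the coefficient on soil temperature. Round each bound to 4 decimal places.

(-0.2851, -0.1349)

MSE = SSE/(n − 2) = 1010/143 = 7.06294.
SE(b₁) = √(MSE/Sₓₓ) = √(7.06294/4892) = 0.037997.
df = n − 2 = 143.
t* = t_{0.025, 143} = 1.976692.
Margin = t* × SE = 1.976692 × 0.037997 = 0.075108.
CI: -0.210 ± 0.075108 → (-0.2851, -0.1349).
With 95% confidence, each one-unit increase in soil temperature is associated with a change of between -0.2851 and -0.1349 µmol m⁻² s⁻¹ in CO₂ flux.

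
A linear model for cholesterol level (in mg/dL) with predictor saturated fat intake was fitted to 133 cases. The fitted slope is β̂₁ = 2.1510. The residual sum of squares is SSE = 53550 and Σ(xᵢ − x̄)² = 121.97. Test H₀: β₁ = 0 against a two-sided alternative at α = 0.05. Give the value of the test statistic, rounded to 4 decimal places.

MSE = SSE/(n − 2) = 53550/131 = 408.779.
SE(β̂₁) = √(MSE/Sₓₓ) = √(408.779/121.97) = 1.8307.
t = 2.1510 / 1.8307 = 1.1750.
df = n − 2 = 131.
Two-sided p ≈ 0.2421, which is ≥ 0.05, so fail to reject H₀.
The data do not give significant evidence of an association between saturated fat intake and cholesterol level.

t = 1.1750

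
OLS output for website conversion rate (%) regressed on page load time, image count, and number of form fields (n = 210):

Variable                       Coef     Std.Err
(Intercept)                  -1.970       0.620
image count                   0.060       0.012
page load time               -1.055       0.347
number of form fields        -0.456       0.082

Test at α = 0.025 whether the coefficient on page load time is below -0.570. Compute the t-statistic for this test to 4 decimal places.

Read off: b = -1.055, SE = 0.347 for page load time.
H₀: β₁ = -0.570 vs H₁: β₁ < -0.570.
t = (-1.055 − (-0.570)) / 0.347 = -1.3977.
df = n − k − 1 = 210 − 3 − 1 = 206.
One-sided p ≈ 0.0819, which is ≥ 0.025, so fail to reject H₀.
The data do not give significant evidence that the true slope on page load time is below -0.570 % per unit, holding the other predictors fixed.

t = -1.3977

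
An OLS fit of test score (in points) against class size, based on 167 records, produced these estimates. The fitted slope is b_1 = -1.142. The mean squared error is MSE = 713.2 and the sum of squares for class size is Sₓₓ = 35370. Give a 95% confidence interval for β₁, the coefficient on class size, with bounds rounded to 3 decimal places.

SE(b_1) = √(MSE/Sₓₓ) = √(713.2/35370) = 0.142.
df = n − 2 = 165.
t* = t_{0.025, 165} = 1.974446.
Margin = t* × SE = 1.974446 × 0.142 = 0.28037.
CI: -1.142 ± 0.28037 → (-1.422, -0.862).
With 95% confidence, each one-unit increase in class size is associated with a change of between -1.422 and -0.862 points in test score.

(-1.422, -0.862)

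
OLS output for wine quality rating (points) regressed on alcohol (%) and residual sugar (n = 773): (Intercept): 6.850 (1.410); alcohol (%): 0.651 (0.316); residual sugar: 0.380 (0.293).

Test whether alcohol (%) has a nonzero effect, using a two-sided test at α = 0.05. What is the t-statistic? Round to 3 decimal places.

t = 2.060

Read off: b = 0.651, SE = 0.316 for alcohol (%).
H₀: β₁ = 0 vs H₁: β₁ ≠ 0.
t = 0.651 / 0.316 = 2.060.
df = n − k − 1 = 773 − 2 − 1 = 770.
Two-sided p ≈ 0.0397, which is < 0.05, so reject H₀.
There is evidence that alcohol (%) is associated with wine quality rating, holding the other predictors fixed.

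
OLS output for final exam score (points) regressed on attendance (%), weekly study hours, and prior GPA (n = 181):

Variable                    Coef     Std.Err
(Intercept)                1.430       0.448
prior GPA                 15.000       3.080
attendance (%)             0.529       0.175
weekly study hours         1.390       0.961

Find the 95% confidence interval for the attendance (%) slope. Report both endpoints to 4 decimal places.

(0.1836, 0.8744)

Read off: b = 0.529, SE = 0.175 for attendance (%).
df = n − k − 1 = 181 − 3 − 1 = 177.
t* = t_{0.025, 177} = 1.973457.
Margin = t* × SE = 1.973457 × 0.175 = 0.345355.
CI: 0.529 ± 0.345355 → (0.1836, 0.8744).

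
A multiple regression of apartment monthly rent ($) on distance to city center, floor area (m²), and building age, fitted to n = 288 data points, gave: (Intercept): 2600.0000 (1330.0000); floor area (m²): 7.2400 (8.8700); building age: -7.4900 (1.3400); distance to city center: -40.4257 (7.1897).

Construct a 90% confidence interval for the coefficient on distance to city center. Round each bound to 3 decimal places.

Read off: b = -40.4257, SE = 7.1897 for distance to city center.
df = n − k − 1 = 288 − 3 − 1 = 284.
t* = t_{0.05, 284} = 1.650237.
Margin = t* × SE = 1.650237 × 7.1897 = 11.86471.
CI: -40.4257 ± 11.86471 → (-52.290, -28.561).

(-52.290, -28.561)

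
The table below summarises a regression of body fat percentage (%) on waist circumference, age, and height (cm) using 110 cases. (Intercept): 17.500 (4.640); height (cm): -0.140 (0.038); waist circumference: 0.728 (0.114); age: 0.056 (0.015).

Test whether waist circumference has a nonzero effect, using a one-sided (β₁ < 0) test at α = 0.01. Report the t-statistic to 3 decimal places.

t = 6.386

Read off: b = 0.728, SE = 0.114 for waist circumference.
H₀: β₁ = 0 vs H₁: β₁ < 0.
t = 0.728 / 0.114 = 6.386.
df = n − k − 1 = 110 − 3 − 1 = 106.
One-sided p ≈ 1.0000, which is ≥ 0.01, so fail to reject H₀.
The data do not give significant evidence that the true slope on waist circumference is negative, holding the other predictors fixed.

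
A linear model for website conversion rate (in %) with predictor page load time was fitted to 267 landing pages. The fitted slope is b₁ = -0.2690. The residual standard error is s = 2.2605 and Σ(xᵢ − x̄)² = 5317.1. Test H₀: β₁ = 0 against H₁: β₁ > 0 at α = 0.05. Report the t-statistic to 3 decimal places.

SE(b₁) = s/√Sₓₓ = 2.2605/√5317.1 = 0.0310004.
t = -0.2690 / 0.0310004 = -8.677.
df = n − 2 = 265.
One-sided p ≈ 1.0000, which is ≥ 0.05, so fail to reject H₀.
The data do not give significant evidence that the true slope on page load time is positive.

t = -8.677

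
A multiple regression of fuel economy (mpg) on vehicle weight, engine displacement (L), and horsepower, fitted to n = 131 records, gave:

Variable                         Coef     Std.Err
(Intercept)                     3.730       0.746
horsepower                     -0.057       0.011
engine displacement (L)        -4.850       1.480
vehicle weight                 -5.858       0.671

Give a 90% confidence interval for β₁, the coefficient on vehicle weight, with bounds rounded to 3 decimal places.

Read off: b = -5.858, SE = 0.671 for vehicle weight.
df = n − k − 1 = 131 − 3 − 1 = 127.
t* = t_{0.05, 127} = 1.65694.
Margin = t* × SE = 1.65694 × 0.671 = 1.11181.
CI: -5.858 ± 1.11181 → (-6.970, -4.746).

(-6.970, -4.746)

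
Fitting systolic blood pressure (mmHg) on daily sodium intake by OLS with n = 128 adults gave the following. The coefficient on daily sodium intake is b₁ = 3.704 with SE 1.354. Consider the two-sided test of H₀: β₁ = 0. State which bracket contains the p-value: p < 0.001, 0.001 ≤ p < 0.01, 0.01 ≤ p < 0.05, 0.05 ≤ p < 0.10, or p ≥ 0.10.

t = 3.704 / 1.354 = 2.736.
df = n − 2 = 128 − 2 = 126.
Two-sided p = 2·P(T_{126} > |t|) ≈ 0.0071.
So 0.001 ≤ p < 0.01.

0.001 ≤ p < 0.01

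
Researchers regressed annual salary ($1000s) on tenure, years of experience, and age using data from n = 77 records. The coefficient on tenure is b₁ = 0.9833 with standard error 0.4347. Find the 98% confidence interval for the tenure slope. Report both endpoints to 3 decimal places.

df = n − k − 1 = 77 − 3 − 1 = 73.
t* = t_{0.01, 73} = 2.378522.
Margin = t* × SE = 2.378522 × 0.4347 = 1.03394.
CI: 0.9833 ± 1.03394 → (-0.051, 2.017).
With 98% confidence, each one-unit increase in tenure is associated with a change of between -0.051 and 2.017 $1000s in annual salary, holding the other predictors fixed.

(-0.051, 2.017)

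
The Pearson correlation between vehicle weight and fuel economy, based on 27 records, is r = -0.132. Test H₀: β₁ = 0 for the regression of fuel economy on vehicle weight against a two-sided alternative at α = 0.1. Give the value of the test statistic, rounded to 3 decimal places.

t = r·√(n − 2)/√(1 − r²) = -0.132·√25/√0.982576 = -0.666.
df = n − 2 = 25.
Two-sided p ≈ 0.5116, which is ≥ 0.1, so fail to reject H₀.
The data do not give significant evidence of a linear association between vehicle weight and fuel economy.

t = -0.666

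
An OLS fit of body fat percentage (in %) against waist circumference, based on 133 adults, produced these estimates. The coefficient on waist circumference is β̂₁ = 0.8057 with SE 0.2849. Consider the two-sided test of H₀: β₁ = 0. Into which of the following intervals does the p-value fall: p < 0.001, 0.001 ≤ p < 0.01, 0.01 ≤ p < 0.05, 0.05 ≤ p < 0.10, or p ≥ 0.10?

0.001 ≤ p < 0.01

t = 0.8057 / 0.2849 = 2.828.
df = n − 2 = 133 − 2 = 131.
Two-sided p = 2·P(T_{131} > |t|) ≈ 0.0054.
So 0.001 ≤ p < 0.01.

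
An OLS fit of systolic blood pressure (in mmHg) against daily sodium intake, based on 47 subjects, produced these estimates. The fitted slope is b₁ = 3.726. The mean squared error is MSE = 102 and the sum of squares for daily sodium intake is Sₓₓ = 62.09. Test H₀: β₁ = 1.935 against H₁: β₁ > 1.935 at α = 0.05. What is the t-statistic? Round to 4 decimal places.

SE(b₁) = √(MSE/Sₓₓ) = √(102/62.09) = 1.28171.
t = (3.726 − 1.935) / 1.28171 = 1.3974.
df = n − 2 = 45.
One-sided p ≈ 0.0846, which is ≥ 0.05, so fail to reject H₀.
The data do not give significant evidence that the true slope on daily sodium intake exceeds 1.935 mmHg per unit.

t = 1.3974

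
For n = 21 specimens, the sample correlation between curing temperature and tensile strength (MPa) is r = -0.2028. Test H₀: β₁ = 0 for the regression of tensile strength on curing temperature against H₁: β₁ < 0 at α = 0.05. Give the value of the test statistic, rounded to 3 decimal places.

t = r·√(n − 2)/√(1 − r²) = -0.2028·√19/√0.958872 = -0.903.
df = n − 2 = 19.
One-sided p ≈ 0.1890, which is ≥ 0.05, so fail to reject H₀.
The data do not give significant evidence of a linear association between curing temperature and tensile strength.

t = -0.903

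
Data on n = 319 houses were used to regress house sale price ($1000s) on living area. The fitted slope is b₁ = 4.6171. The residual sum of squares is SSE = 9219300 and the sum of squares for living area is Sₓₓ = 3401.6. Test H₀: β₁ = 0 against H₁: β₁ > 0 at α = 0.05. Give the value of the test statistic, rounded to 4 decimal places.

t = 1.5790

MSE = SSE/(n − 2) = 9219300/317 = 29083.
SE(b₁) = √(MSE/Sₓₓ) = √(29083/3401.6) = 2.924.
t = 4.6171 / 2.924 = 1.5790.
df = n − 2 = 317.
One-sided p ≈ 0.0577, which is ≥ 0.05, so fail to reject H₀.
The data do not give significant evidence that the true slope on living area is positive.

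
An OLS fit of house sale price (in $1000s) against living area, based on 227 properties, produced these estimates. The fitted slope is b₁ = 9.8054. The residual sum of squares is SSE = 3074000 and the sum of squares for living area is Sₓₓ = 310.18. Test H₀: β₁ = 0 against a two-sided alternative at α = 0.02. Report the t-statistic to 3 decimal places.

t = 1.477

MSE = SSE/(n − 2) = 3074000/225 = 13662.2.
SE(b₁) = √(MSE/Sₓₓ) = √(13662.2/310.18) = 6.63672.
t = 9.8054 / 6.63672 = 1.477.
df = n − 2 = 225.
Two-sided p ≈ 0.1410, which is ≥ 0.02, so fail to reject H₀.
The data do not give significant evidence of an association between living area and house sale price.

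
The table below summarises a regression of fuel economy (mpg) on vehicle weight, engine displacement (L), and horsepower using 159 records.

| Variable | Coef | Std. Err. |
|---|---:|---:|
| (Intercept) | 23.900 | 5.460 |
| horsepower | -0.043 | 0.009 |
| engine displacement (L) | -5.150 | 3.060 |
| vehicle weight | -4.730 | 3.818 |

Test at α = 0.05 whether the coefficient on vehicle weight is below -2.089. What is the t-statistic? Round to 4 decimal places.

t = -0.6917

Read off: b = -4.730, SE = 3.818 for vehicle weight.
H₀: β₁ = -2.089 vs H₁: β₁ < -2.089.
t = (-4.730 − (-2.089)) / 3.818 = -0.6917.
df = n − k − 1 = 159 − 3 − 1 = 155.
One-sided p ≈ 0.2451, which is ≥ 0.05, so fail to reject H₀.
The data do not give significant evidence that the true slope on vehicle weight is below -2.089 mpg per unit, holding the other predictors fixed.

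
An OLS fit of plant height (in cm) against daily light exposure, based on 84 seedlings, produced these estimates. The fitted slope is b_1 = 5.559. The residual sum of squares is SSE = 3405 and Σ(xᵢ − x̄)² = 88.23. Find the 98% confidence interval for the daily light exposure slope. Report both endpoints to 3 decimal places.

(3.931, 7.187)

MSE = SSE/(n − 2) = 3405/82 = 41.5244.
SE(b_1) = √(MSE/Sₓₓ) = √(41.5244/88.23) = 0.686031.
df = n − 2 = 82.
t* = t_{0.01, 82} = 2.372687.
Margin = t* × SE = 2.372687 × 0.686031 = 1.62774.
CI: 5.559 ± 1.62774 → (3.931, 7.187).
With 98% confidence, each one-unit increase in daily light exposure is associated with a change of between 3.931 and 7.187 cm in plant height.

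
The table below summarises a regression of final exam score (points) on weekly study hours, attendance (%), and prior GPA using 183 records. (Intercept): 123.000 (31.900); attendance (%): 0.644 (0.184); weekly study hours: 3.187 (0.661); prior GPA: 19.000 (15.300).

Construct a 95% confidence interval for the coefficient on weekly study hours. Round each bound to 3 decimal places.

(1.883, 4.491)

Read off: b = 3.187, SE = 0.661 for weekly study hours.
df = n − k − 1 = 183 − 3 − 1 = 179.
t* = t_{0.025, 179} = 1.973305.
Margin = t* × SE = 1.973305 × 0.661 = 1.30435.
CI: 3.187 ± 1.30435 → (1.883, 4.491).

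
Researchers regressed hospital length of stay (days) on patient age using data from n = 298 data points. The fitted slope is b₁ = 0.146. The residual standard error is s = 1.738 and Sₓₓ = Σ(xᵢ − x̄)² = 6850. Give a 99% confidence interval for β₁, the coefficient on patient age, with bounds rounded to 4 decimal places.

(0.0916, 0.2004)

SE(b₁) = s/√Sₓₓ = 1.738/√6850 = 0.0209993.
df = n − 2 = 296.
t* = t_{0.005, 296} = 2.592541.
Margin = t* × SE = 2.592541 × 0.0209993 = 0.054441.
CI: 0.146 ± 0.054441 → (0.0916, 0.2004).
With 99% confidence, each one-unit increase in patient age is associated with a change of between 0.0916 and 0.2004 days in hospital length of stay.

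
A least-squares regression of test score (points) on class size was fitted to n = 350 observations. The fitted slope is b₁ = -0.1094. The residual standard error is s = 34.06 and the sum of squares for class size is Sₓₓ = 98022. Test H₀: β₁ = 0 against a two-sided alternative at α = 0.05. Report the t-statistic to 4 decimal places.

SE(b₁) = s/√Sₓₓ = 34.06/√98022 = 0.108788.
t = -0.1094 / 0.108788 = -1.0056.
df = n − 2 = 348.
Two-sided p ≈ 0.3153, which is ≥ 0.05, so fail to reject H₀.
The data do not give significant evidence of an association between class size and test score.

t = -1.0056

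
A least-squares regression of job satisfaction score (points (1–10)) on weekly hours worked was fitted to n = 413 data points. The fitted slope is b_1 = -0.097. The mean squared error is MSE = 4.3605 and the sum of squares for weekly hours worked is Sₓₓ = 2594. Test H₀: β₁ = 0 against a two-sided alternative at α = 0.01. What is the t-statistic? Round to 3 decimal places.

SE(b_1) = √(MSE/Sₓₓ) = √(4.3605/2594) = 0.0409999.
t = -0.097 / 0.0409999 = -2.366.
df = n − 2 = 411.
Two-sided p ≈ 0.0185, which is ≥ 0.01, so fail to reject H₀.
The data do not give significant evidence of an association between weekly hours worked and job satisfaction score.

t = -2.366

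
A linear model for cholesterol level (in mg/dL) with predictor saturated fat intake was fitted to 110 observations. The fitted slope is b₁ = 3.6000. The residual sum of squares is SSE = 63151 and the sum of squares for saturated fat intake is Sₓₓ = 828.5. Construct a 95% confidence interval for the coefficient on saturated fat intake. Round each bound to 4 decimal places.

MSE = SSE/(n − 2) = 63151/108 = 584.731.
SE(b₁) = √(MSE/Sₓₓ) = √(584.731/828.5) = 0.840102.
df = n − 2 = 108.
t* = t_{0.025, 108} = 1.982173.
Margin = t* × SE = 1.982173 × 0.840102 = 1.665228.
CI: 3.6000 ± 1.665228 → (1.9348, 5.2652).
With 95% confidence, each one-unit increase in saturated fat intake is associated with a change of between 1.9348 and 5.2652 mg/dL in cholesterol level.

(1.9348, 5.2652)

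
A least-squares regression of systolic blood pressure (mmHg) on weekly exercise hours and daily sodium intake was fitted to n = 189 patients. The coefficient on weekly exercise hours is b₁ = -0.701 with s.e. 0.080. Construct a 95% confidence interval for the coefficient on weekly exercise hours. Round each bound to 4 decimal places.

(-0.8588, -0.5432)

df = n − k − 1 = 189 − 2 − 1 = 186.
t* = t_{0.025, 186} = 1.9728.
Margin = t* × SE = 1.9728 × 0.080 = 0.157824.
CI: -0.701 ± 0.157824 → (-0.8588, -0.5432).
With 95% confidence, each one-unit increase in weekly exercise hours is associated with a change of between -0.8588 and -0.5432 mmHg in systolic blood pressure, holding the other predictors fixed.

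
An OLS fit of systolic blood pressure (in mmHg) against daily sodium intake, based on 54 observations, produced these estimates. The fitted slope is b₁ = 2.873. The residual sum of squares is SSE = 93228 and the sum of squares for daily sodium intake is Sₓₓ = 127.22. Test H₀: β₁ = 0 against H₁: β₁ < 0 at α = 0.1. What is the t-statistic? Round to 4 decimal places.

MSE = SSE/(n − 2) = 93228/52 = 1792.85.
SE(b₁) = √(MSE/Sₓₓ) = √(1792.85/127.22) = 3.754.
t = 2.873 / 3.754 = 0.7653.
df = n − 2 = 52.
One-sided p ≈ 0.7762, which is ≥ 0.1, so fail to reject H₀.
The data do not give significant evidence that the true slope on daily sodium intake is negative.

t = 0.7653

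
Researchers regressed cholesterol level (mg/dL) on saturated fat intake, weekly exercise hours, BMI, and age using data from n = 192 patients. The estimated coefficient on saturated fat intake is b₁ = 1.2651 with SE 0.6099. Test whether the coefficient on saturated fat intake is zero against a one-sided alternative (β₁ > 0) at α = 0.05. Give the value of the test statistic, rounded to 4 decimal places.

H₀: β₁ = 0 vs H₁: β₁ > 0.
t = (b₁ − β₁⁰)/SE = 1.2651 / 0.6099 = 2.0743.
df = n − k − 1 = 192 − 4 − 1 = 187.
One-sided p ≈ 0.0197, which is < 0.05, so reject H₀.
There is evidence that the true slope on saturated fat intake is positive, holding the other predictors fixed.

t = 2.0743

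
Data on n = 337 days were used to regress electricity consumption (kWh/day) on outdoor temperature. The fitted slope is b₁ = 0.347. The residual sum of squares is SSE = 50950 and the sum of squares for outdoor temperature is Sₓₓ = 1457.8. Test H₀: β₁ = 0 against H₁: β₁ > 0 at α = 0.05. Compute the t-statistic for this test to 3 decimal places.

MSE = SSE/(n − 2) = 50950/335 = 152.09.
SE(b₁) = √(MSE/Sₓₓ) = √(152.09/1457.8) = 0.322999.
t = 0.347 / 0.322999 = 1.074.
df = n − 2 = 335.
One-sided p ≈ 0.1417, which is ≥ 0.05, so fail to reject H₀.
The data do not give significant evidence that the true slope on outdoor temperature is positive.

t = 1.074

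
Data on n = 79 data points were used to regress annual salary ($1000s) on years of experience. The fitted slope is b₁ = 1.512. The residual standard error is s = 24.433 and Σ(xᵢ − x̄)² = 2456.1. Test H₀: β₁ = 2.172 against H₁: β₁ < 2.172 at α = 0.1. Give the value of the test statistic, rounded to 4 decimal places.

t = -1.3387

SE(b₁) = s/√Sₓₓ = 24.433/√2456.1 = 0.493008.
t = (1.512 − 2.172) / 0.493008 = -1.3387.
df = n − 2 = 77.
One-sided p ≈ 0.0923, which is < 0.1, so reject H₀.
There is evidence that the true slope on years of experience is below 2.172 $1000s per unit.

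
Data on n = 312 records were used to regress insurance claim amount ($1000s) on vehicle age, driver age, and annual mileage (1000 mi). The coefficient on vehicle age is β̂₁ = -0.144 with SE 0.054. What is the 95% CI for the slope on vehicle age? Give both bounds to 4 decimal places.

df = n − k − 1 = 312 − 3 − 1 = 308.
t* = t_{0.025, 308} = 1.967696.
Margin = t* × SE = 1.967696 × 0.054 = 0.106256.
CI: -0.144 ± 0.106256 → (-0.2503, -0.0377).
With 95% confidence, each one-unit increase in vehicle age is associated with a change of between -0.2503 and -0.0377 $1000s in insurance claim amount, holding the other predictors fixed.

(-0.2503, -0.0377)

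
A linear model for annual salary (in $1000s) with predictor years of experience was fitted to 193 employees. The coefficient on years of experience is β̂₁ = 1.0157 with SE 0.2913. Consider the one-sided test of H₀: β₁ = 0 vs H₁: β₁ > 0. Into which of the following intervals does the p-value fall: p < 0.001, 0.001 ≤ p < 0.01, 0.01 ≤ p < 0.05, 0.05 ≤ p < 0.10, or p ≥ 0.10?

p < 0.001

t = 1.0157 / 0.2913 = 3.487.
df = n − 2 = 193 − 2 = 191.
One-sided p = P(T_{191} > t) ≈ 0.0003.
So p < 0.001.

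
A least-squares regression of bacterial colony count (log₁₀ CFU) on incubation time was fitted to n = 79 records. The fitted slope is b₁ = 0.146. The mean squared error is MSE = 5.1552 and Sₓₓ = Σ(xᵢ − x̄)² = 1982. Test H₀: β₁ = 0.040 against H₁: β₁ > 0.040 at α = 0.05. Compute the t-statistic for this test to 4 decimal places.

SE(b₁) = √(MSE/Sₓₓ) = √(5.1552/1982) = 0.0510001.
t = (0.146 − 0.040) / 0.0510001 = 2.0784.
df = n − 2 = 77.
One-sided p ≈ 0.0205, which is < 0.05, so reject H₀.
There is evidence that the true slope on incubation time exceeds 0.040 log₁₀ CFU per unit.

t = 2.0784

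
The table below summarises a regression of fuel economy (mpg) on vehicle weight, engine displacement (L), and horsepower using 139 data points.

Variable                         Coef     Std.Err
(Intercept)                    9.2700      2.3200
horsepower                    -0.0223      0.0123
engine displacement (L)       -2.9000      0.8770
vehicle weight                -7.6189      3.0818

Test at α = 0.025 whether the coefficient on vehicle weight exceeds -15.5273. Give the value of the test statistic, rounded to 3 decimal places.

t = 2.566

Read off: b = -7.6189, SE = 3.0818 for vehicle weight.
H₀: β₁ = -15.5273 vs H₁: β₁ > -15.5273.
t = (-7.6189 − (-15.5273)) / 3.0818 = 2.566.
df = n − k − 1 = 139 − 3 − 1 = 135.
One-sided p ≈ 0.0057, which is < 0.025, so reject H₀.
There is evidence that the true slope on vehicle weight exceeds -15.5273 mpg per unit, holding the other predictors fixed.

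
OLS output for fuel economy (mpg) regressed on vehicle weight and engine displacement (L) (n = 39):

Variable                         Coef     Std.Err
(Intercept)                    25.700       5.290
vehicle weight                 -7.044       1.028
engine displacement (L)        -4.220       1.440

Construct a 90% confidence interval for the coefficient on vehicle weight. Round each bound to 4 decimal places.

(-8.7796, -5.3084)

Read off: b = -7.044, SE = 1.028 for vehicle weight.
df = n − k − 1 = 39 − 2 − 1 = 36.
t* = t_{0.05, 36} = 1.688298.
Margin = t* × SE = 1.688298 × 1.028 = 1.735570.
CI: -7.044 ± 1.735570 → (-8.7796, -5.3084).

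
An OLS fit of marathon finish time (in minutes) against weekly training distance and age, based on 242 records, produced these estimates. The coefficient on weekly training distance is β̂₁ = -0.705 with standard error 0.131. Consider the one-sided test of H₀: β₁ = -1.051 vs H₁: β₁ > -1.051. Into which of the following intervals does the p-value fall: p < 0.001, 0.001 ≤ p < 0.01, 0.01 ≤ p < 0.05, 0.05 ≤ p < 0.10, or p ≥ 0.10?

t = (-0.705 − (-1.051)) / 0.131 = 2.641.
df = n − k − 1 = 242 − 2 − 1 = 239.
One-sided p = P(T_{239} > t) ≈ 0.0044.
So 0.001 ≤ p < 0.01.

0.001 ≤ p < 0.01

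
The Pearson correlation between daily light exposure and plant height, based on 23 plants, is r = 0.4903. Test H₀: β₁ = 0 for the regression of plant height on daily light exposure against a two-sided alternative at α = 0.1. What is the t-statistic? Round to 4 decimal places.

t = 2.5780

t = r·√(n − 2)/√(1 − r²) = 0.4903·√21/√0.759606 = 2.5780.
df = n − 2 = 21.
Two-sided p ≈ 0.0175, which is < 0.1, so reject H₀.
There is evidence of a linear association between daily light exposure and plant height.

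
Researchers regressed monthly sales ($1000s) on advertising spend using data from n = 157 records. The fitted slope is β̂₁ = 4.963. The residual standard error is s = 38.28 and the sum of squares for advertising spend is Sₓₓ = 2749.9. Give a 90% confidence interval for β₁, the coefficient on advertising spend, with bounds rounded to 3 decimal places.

SE(β̂₁) = s/√Sₓₓ = 38.28/√2749.9 = 0.729984.
df = n − 2 = 155.
t* = t_{0.05, 155} = 1.654744.
Margin = t* × SE = 1.654744 × 0.729984 = 1.20794.
CI: 4.963 ± 1.20794 → (3.755, 6.171).
With 90% confidence, each one-unit increase in advertising spend is associated with a change of between 3.755 and 6.171 $1000s in monthly sales.

(3.755, 6.171)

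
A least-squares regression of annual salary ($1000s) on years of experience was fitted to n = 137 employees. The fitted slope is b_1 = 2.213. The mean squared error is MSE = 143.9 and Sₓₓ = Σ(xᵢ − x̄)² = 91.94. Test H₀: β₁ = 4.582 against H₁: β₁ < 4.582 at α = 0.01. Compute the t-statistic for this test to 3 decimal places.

t = -1.894

SE(b_1) = √(MSE/Sₓₓ) = √(143.9/91.94) = 1.25106.
t = (2.213 − 4.582) / 1.25106 = -1.894.
df = n − 2 = 135.
One-sided p ≈ 0.0302, which is ≥ 0.01, so fail to reject H₀.
The data do not give significant evidence that the true slope on years of experience is below 4.582 $1000s per unit.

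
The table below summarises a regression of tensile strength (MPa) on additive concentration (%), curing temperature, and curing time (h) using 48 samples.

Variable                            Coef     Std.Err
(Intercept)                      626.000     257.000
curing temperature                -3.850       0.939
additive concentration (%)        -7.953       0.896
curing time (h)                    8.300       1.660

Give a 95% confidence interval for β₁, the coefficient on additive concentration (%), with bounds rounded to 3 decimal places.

Read off: b = -7.953, SE = 0.896 for additive concentration (%).
df = n − k − 1 = 48 − 3 − 1 = 44.
t* = t_{0.025, 44} = 2.015368.
Margin = t* × SE = 2.015368 × 0.896 = 1.80577.
CI: -7.953 ± 1.80577 → (-9.759, -6.147).

(-9.759, -6.147)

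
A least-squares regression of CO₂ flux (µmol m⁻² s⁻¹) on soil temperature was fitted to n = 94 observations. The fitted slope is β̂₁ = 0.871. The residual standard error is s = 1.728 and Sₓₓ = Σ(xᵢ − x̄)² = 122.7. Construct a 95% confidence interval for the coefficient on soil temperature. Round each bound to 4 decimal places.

SE(β̂₁) = s/√Sₓₓ = 1.728/√122.7 = 0.155999.
df = n − 2 = 92.
t* = t_{0.025, 92} = 1.986086.
Margin = t* × SE = 1.986086 × 0.155999 = 0.309827.
CI: 0.871 ± 0.309827 → (0.5612, 1.1808).
With 95% confidence, each one-unit increase in soil temperature is associated with a change of between 0.5612 and 1.1808 µmol m⁻² s⁻¹ in CO₂ flux.

(0.5612, 1.1808)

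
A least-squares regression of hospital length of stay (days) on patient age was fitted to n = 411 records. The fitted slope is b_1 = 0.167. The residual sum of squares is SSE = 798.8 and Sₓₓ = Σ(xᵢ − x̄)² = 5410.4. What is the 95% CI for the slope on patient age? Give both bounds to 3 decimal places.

(0.130, 0.204)

MSE = SSE/(n − 2) = 798.8/409 = 1.95306.
SE(b_1) = √(MSE/Sₓₓ) = √(1.95306/5410.4) = 0.0189995.
df = n − 2 = 409.
t* = t_{0.025, 409} = 1.965781.
Margin = t* × SE = 1.965781 × 0.0189995 = 0.03735.
CI: 0.167 ± 0.03735 → (0.130, 0.204).
With 95% confidence, each one-unit increase in patient age is associated with a change of between 0.130 and 0.204 days in hospital length of stay.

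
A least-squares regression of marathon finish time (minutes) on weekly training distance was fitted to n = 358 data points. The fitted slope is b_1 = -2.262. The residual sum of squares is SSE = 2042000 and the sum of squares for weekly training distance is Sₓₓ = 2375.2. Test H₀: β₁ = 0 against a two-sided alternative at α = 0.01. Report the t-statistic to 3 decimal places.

MSE = SSE/(n − 2) = 2042000/356 = 5735.96.
SE(b_1) = √(MSE/Sₓₓ) = √(5735.96/2375.2) = 1.55401.
t = -2.262 / 1.55401 = -1.456.
df = n − 2 = 356.
Two-sided p ≈ 0.1464, which is ≥ 0.01, so fail to reject H₀.
The data do not give significant evidence of an association between weekly training distance and marathon finish time.

t = -1.456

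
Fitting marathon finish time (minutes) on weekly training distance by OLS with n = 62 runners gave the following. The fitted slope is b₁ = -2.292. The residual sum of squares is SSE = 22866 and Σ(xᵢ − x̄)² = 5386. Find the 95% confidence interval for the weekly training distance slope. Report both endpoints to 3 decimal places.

(-2.824, -1.760)

MSE = SSE/(n − 2) = 22866/60 = 381.1.
SE(b₁) = √(MSE/Sₓₓ) = √(381.1/5386) = 0.266003.
df = n − 2 = 60.
t* = t_{0.025, 60} = 2.000298.
Margin = t* × SE = 2.000298 × 0.266003 = 0.53208.
CI: -2.292 ± 0.53208 → (-2.824, -1.760).
With 95% confidence, each one-unit increase in weekly training distance is associated with a change of between -2.824 and -1.760 minutes in marathon finish time.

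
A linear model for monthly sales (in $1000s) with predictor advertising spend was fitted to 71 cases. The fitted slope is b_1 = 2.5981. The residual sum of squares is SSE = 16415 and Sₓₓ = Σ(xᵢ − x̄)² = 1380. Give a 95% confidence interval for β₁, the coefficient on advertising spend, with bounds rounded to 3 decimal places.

MSE = SSE/(n − 2) = 16415/69 = 237.899.
SE(b_1) = √(MSE/Sₓₓ) = √(237.899/1380) = 0.415199.
df = n − 2 = 69.
t* = t_{0.025, 69} = 1.994945.
Margin = t* × SE = 1.994945 × 0.415199 = 0.82830.
CI: 2.5981 ± 0.82830 → (1.770, 3.426).
With 95% confidence, each one-unit increase in advertising spend is associated with a change of between 1.770 and 3.426 $1000s in monthly sales.

(1.770, 3.426)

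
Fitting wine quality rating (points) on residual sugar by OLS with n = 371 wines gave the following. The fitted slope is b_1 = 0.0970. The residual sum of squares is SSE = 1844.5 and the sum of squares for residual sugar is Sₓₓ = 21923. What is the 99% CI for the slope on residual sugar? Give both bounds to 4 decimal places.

(0.0579, 0.1361)

MSE = SSE/(n − 2) = 1844.5/369 = 4.99864.
SE(b_1) = √(MSE/Sₓₓ) = √(4.99864/21923) = 0.0151.
df = n − 2 = 369.
t* = t_{0.005, 369} = 2.589218.
Margin = t* × SE = 2.589218 × 0.0151 = 0.039097.
CI: 0.0970 ± 0.039097 → (0.0579, 0.1361).
With 99% confidence, each one-unit increase in residual sugar is associated with a change of between 0.0579 and 0.1361 points in wine quality rating.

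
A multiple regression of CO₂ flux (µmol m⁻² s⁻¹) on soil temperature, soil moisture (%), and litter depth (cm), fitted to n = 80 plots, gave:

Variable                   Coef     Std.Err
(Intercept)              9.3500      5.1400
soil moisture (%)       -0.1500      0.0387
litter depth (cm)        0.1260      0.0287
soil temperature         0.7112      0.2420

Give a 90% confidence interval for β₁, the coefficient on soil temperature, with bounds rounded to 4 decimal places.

Read off: b = 0.7112, SE = 0.2420 for soil temperature.
df = n − k − 1 = 80 − 3 − 1 = 76.
t* = t_{0.05, 76} = 1.665151.
Margin = t* × SE = 1.665151 × 0.2420 = 0.402967.
CI: 0.7112 ± 0.402967 → (0.3082, 1.1142).

(0.3082, 1.1142)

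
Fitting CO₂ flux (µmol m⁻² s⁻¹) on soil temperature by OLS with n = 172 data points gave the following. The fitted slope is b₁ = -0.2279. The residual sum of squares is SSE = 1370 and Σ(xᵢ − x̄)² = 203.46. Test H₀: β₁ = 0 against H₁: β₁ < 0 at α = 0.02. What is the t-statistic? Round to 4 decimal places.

t = -1.1451

MSE = SSE/(n − 2) = 1370/170 = 8.05882.
SE(b₁) = √(MSE/Sₓₓ) = √(8.05882/203.46) = 0.19902.
t = -0.2279 / 0.19902 = -1.1451.
df = n − 2 = 170.
One-sided p ≈ 0.1269, which is ≥ 0.02, so fail to reject H₀.
The data do not give significant evidence that the true slope on soil temperature is negative.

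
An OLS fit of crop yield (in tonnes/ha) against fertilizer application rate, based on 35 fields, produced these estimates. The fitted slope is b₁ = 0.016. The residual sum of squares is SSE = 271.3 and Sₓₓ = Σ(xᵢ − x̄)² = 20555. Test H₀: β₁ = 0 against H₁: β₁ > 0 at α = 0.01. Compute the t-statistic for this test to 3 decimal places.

MSE = SSE/(n − 2) = 271.3/33 = 8.22121.
SE(b₁) = √(MSE/Sₓₓ) = √(8.22121/20555) = 0.019999.
t = 0.016 / 0.019999 = 0.800.
df = n − 2 = 33.
One-sided p ≈ 0.2147, which is ≥ 0.01, so fail to reject H₀.
The data do not give significant evidence that the true slope on fertilizer application rate is positive.

t = 0.800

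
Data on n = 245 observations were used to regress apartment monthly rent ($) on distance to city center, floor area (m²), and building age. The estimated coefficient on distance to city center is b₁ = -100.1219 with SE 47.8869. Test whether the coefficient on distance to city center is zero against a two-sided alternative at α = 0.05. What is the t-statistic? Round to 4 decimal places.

H₀: β₁ = 0 vs H₁: β₁ ≠ 0.
t = (b₁ − β₁⁰)/SE = -100.1219 / 47.8869 = -2.0908.
df = n − k − 1 = 245 − 3 − 1 = 241.
Two-sided p ≈ 0.0376, which is < 0.05, so reject H₀.
There is evidence that distance to city center is associated with apartment monthly rent, holding the other predictors fixed.

t = -2.0908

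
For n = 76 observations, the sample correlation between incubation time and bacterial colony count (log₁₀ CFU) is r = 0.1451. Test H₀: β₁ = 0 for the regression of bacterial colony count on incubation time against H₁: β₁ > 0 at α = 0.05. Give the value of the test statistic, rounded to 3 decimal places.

t = r·√(n − 2)/√(1 − r²) = 0.1451·√74/√0.978946 = 1.262.
df = n − 2 = 74.
One-sided p ≈ 0.1055, which is ≥ 0.05, so fail to reject H₀.
The data do not give significant evidence of a linear association between incubation time and bacterial colony count.

t = 1.262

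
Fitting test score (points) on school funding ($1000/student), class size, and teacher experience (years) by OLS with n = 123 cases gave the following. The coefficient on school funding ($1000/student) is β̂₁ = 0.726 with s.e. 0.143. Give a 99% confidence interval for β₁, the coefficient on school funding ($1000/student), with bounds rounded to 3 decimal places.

(0.352, 1.100)

df = n − k − 1 = 123 − 3 − 1 = 119.
t* = t_{0.005, 119} = 2.617776.
Margin = t* × SE = 2.617776 × 0.143 = 0.37434.
CI: 0.726 ± 0.37434 → (0.352, 1.100).
With 99% confidence, each one-unit increase in school funding ($1000/student) is associated with a change of between 0.352 and 1.100 points in test score, holding the other predictors fixed.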